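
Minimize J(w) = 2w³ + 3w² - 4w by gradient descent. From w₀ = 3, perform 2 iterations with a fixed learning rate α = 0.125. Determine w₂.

-23.5625

J′(w) = 6w² + 6w - 4
Step 1: J′(3) = 68; w₁ = 3 − 0.125·68 = -5.5
Step 2: J′(-5.5) = 144.5; w₂ = -5.5 − 0.125·144.5 = -23.5625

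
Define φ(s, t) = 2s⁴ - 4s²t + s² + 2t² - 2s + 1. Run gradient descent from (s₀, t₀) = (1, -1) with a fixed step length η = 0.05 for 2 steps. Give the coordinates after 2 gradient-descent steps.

(0.2288, -0.472)

∇φ = (8s³ - 8st + 2s - 2, -4s² + 4t)
(s₁, t₁) = (1, -1) − 0.05·(16, -8) = (0.2, -0.6)
(s₂, t₂) = (0.2, -0.6) − 0.05·(-0.576, -2.56) = (0.2288, -0.472)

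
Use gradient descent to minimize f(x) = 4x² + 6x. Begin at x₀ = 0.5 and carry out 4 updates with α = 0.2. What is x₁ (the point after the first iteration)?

-1.5

f′(x) = 8x + 6
Step 1: f′(0.5) = 10; x₁ = 0.5 − 0.2·10 = -1.5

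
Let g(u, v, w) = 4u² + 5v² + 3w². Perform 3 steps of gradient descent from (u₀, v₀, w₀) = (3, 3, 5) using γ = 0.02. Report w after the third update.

3.40736

∇g = (8u, 10v, 6w)
Step 1: at (3, 3, 5), ∇g = (24, 30, 30) → (3, 3, 5) − 0.02·(24, 30, 30) = (2.52, 2.4, 4.4)
Step 2: at (2.52, 2.4, 4.4), ∇g = (20.16, 24, 26.4) → (2.52, 2.4, 4.4) − 0.02·(20.16, 24, 26.4) = (2.1168, 1.92, 3.872)
Step 3: at (2.1168, 1.92, 3.872), ∇g = (16.9344, 19.2, 23.232) → (2.1168, 1.92, 3.872) − 0.02·(16.9344, 19.2, 23.232) = (1.778112, 1.536, 3.40736)
w = 3.40736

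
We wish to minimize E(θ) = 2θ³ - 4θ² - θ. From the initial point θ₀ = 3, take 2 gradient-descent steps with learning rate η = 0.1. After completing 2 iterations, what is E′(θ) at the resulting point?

-2.741544

E′(θ) = 6θ² - 8θ - 1
Step 1: E′(3) = 29; θ₁ = 3 − 0.1·29 = 0.1
Step 2: E′(0.1) = -1.74; θ₂ = 0.1 − 0.1·(-1.74) = 0.274
E′(θ) at (0.274) = -2.741544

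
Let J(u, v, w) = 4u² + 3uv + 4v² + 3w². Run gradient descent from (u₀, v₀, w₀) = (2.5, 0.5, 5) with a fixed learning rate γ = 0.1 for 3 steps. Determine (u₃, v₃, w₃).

∇J = (8u + 3v, 3u + 8v, 6w)
Step 1: at (2.5, 0.5, 5), ∇J = (21.5, 11.5, 30) → (2.5, 0.5, 5) − 0.1·(21.5, 11.5, 30) = (0.35, -0.65, 2)
Step 2: at (0.35, -0.65, 2), ∇J = (0.85, -4.15, 12) → (0.35, -0.65, 2) − 0.1·(0.85, -4.15, 12) = (0.265, -0.235, 0.8)
Step 3: at (0.265, -0.235, 0.8), ∇J = (1.415, -1.085, 4.8) → (0.265, -0.235, 0.8) − 0.1·(1.415, -1.085, 4.8) = (0.1235, -0.1265, 0.32)

(0.1235, -0.1265, 0.32)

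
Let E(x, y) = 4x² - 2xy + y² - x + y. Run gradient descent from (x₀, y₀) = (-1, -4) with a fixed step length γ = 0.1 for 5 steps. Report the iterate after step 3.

∇E = (8x - 2y - 1, -2x + 2y + 1)
Step 1: at (-1, -4), ∇E = (-1, -5) → (-1, -4) − 0.1·(-1, -5) = (-0.9, -3.5)
Step 2: at (-0.9, -3.5), ∇E = (-1.2, -4.2) → (-0.9, -3.5) − 0.1·(-1.2, -4.2) = (-0.78, -3.08)
Step 3: at (-0.78, -3.08), ∇E = (-1.08, -3.6) → (-0.78, -3.08) − 0.1·(-1.08, -3.6) = (-0.672, -2.72)

(-0.672, -2.72)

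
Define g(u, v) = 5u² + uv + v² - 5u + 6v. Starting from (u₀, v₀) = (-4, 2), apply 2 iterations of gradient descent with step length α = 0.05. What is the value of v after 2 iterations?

1.3225

∇g = (10u + v - 5, u + 2v + 6)
Step 1: at (-4, 2), ∇g = (-43, 6) → (-4, 2) − 0.05·(-43, 6) = (-1.85, 1.7)
Step 2: at (-1.85, 1.7), ∇g = (-21.8, 7.55) → (-1.85, 1.7) − 0.05·(-21.8, 7.55) = (-0.76, 1.3225)
v = 1.3225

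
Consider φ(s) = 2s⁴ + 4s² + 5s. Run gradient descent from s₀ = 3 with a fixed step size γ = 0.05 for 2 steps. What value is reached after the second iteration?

310.78125

φ′(s) = 8s³ + 8s + 5
s₁ = 3 − 0.05·245 = -9.25
s₂ = -9.25 − 0.05·(-6400.625) = 310.78125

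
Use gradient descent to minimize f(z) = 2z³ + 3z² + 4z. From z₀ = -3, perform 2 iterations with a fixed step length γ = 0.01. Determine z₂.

-3.9296

f′(z) = 6z² + 6z + 4
z₁ = -3 − 0.01·40 = -3.4
z₂ = -3.4 − 0.01·52.96 = -3.9296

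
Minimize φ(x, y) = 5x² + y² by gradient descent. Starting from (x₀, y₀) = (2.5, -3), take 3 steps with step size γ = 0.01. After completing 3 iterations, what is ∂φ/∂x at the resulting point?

∇φ = (10x, 2y)
Step 1: at (2.5, -3), ∇φ = (25, -6) → (2.5, -3) − 0.01·(25, -6) = (2.25, -2.94)
Step 2: at (2.25, -2.94), ∇φ = (22.5, -5.88) → (2.25, -2.94) − 0.01·(22.5, -5.88) = (2.025, -2.8812)
Step 3: at (2.025, -2.8812), ∇φ = (20.25, -5.7624) → (2.025, -2.8812) − 0.01·(20.25, -5.7624) = (1.8225, -2.823576)
∂φ/∂x at (1.8225, -2.823576) = 18.225

18.225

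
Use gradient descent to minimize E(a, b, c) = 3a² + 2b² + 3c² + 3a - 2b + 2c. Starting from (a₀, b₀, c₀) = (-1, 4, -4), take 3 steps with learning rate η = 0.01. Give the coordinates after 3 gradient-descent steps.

(-0.915292, 3.596576, -3.378808)

∇E = (6a + 3, 4b - 2, 6c + 2)
Step 1: at (-1, 4, -4), ∇E = (-3, 14, -22) → (-1, 4, -4) − 0.01·(-3, 14, -22) = (-0.97, 3.86, -3.78)
Step 2: at (-0.97, 3.86, -3.78), ∇E = (-2.82, 13.44, -20.68) → (-0.97, 3.86, -3.78) − 0.01·(-2.82, 13.44, -20.68) = (-0.9418, 3.7256, -3.5732)
Step 3: at (-0.9418, 3.7256, -3.5732), ∇E = (-2.6508, 12.9024, -19.4392) → (-0.9418, 3.7256, -3.5732) − 0.01·(-2.6508, 12.9024, -19.4392) = (-0.915292, 3.596576, -3.378808)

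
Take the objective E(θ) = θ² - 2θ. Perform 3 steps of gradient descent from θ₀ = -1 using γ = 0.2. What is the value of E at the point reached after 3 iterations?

-0.813376

E′(θ) = 2θ - 2
Step 1: E′(-1) = -4; θ₁ = -1 − 0.2·(-4) = -0.2
Step 2: E′(-0.2) = -2.4; θ₂ = -0.2 − 0.2·(-2.4) = 0.28
Step 3: E′(0.28) = -1.44; θ₃ = 0.28 − 0.2·(-1.44) = 0.568
E(0.568) = -0.813376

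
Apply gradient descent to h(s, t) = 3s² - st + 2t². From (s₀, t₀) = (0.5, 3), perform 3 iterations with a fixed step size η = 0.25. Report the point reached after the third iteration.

(0.140625, -0.0546875)

∇h = (6s - t, -s + 4t)
(s₁, t₁) = (0.5, 3) − 0.25·(0, 11.5) = (0.5, 0.125)
(s₂, t₂) = (0.5, 0.125) − 0.25·(2.875, 0) = (-0.21875, 0.125)
(s₃, t₃) = (-0.21875, 0.125) − 0.25·(-1.4375, 0.71875) = (0.140625, -0.0546875)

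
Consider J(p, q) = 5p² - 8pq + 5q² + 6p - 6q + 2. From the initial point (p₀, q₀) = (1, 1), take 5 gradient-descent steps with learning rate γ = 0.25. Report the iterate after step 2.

∇J = (10p - 8q + 6, -8p + 10q - 6)
Step 1: at (1, 1), ∇J = (8, -4) → (1, 1) − 0.25·(8, -4) = (-1, 2)
Step 2: at (-1, 2), ∇J = (-20, 22) → (-1, 2) − 0.25·(-20, 22) = (4, -3.5)

(4, -3.5)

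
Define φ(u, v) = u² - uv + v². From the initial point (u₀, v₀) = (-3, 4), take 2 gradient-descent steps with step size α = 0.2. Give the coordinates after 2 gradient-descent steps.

(-0.24, 0.88)

∇φ = (2u - v, -u + 2v)
Step 1: at (-3, 4), ∇φ = (-10, 11) → (-3, 4) − 0.2·(-10, 11) = (-1, 1.8)
Step 2: at (-1, 1.8), ∇φ = (-3.8, 4.6) → (-1, 1.8) − 0.2·(-3.8, 4.6) = (-0.24, 0.88)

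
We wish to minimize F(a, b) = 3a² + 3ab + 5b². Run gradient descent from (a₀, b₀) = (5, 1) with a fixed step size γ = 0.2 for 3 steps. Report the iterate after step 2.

∇F = (6a + 3b, 3a + 10b)
(a₁, b₁) = (5, 1) − 0.2·(33, 25) = (-1.6, -4)
(a₂, b₂) = (-1.6, -4) − 0.2·(-21.6, -44.8) = (2.72, 4.96)

(2.72, 4.96)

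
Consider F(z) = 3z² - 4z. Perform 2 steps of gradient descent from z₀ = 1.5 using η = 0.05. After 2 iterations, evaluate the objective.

F′(z) = 6z - 4
z₁ = 1.5 − 0.05·5 = 1.25
z₂ = 1.25 − 0.05·3.5 = 1.075
F(1.075) = -0.833125

-0.833125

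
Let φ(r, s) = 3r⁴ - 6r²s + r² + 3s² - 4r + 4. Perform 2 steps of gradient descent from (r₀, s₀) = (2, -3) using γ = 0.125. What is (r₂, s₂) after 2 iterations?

∇φ = (12r³ - 12rs + 2r - 4, -6r² + 6s)
(r₁, s₁) = (2, -3) − 0.125·(168, -42) = (-19, 2.25)
(r₂, s₂) = (-19, 2.25) − 0.125·(-81837, -2152.5) = (10210.625, 271.3125)

(10210.625, 271.3125)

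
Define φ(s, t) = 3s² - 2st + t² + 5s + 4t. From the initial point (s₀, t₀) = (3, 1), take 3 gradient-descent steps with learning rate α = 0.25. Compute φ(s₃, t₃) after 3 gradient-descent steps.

∇φ = (6s - 2t + 5, -2s + 2t + 4)
Step 1: at (3, 1), ∇φ = (21, 0) → (3, 1) − 0.25·(21, 0) = (-2.25, 1)
Step 2: at (-2.25, 1), ∇φ = (-10.5, 10.5) → (-2.25, 1) − 0.25·(-10.5, 10.5) = (0.375, -1.625)
Step 3: at (0.375, -1.625), ∇φ = (10.5, 0) → (0.375, -1.625) − 0.25·(10.5, 0) = (-2.25, -1.625)
φ(-2.25, -1.625) = -7.234375

-7.234375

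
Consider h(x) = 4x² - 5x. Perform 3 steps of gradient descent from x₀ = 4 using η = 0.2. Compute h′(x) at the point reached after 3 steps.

h′(x) = 8x - 5
x₁ = 4 − 0.2·27 = -1.4
x₂ = -1.4 − 0.2·(-16.2) = 1.84
x₃ = 1.84 − 0.2·9.72 = -0.104
h′(x) at (-0.104) = -5.832

-5.832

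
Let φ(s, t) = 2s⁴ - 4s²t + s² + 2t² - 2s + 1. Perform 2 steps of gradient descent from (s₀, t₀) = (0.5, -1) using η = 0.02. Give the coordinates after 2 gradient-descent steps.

∇φ = (8s³ - 8st + 2s - 2, -4s² + 4t)
Step 1: at (0.5, -1), ∇φ = (4, -5) → (0.5, -1) − 0.02·(4, -5) = (0.42, -0.9)
Step 2: at (0.42, -0.9), ∇φ = (2.456704, -4.3056) → (0.42, -0.9) − 0.02·(2.456704, -4.3056) = (0.37086592, -0.813888)

(0.37086592, -0.813888)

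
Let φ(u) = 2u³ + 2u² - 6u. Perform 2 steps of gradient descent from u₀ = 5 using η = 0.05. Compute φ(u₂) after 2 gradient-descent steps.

-214.327460736

φ′(u) = 6u² + 4u - 6
u₁ = 5 − 0.05·164 = -3.2
u₂ = -3.2 − 0.05·42.64 = -5.332
φ(-5.332) = -214.327460736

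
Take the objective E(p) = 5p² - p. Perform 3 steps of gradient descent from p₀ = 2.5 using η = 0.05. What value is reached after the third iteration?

E′(p) = 10p - 1
Step 1: E′(2.5) = 24; p₁ = 2.5 − 0.05·24 = 1.3
Step 2: E′(1.3) = 12; p₂ = 1.3 − 0.05·12 = 0.7
Step 3: E′(0.7) = 6; p₃ = 0.7 − 0.05·6 = 0.4

0.4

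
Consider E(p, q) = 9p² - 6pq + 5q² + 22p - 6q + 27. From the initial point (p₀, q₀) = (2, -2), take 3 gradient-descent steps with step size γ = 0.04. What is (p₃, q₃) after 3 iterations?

∇E = (18p - 6q + 22, -6p + 10q - 6)
(p₁, q₁) = (2, -2) − 0.04·(70, -38) = (-0.8, -0.48)
(p₂, q₂) = (-0.8, -0.48) − 0.04·(10.48, -6) = (-1.2192, -0.24)
(p₃, q₃) = (-1.2192, -0.24) − 0.04·(1.4944, -1.0848) = (-1.278976, -0.196608)

(-1.278976, -0.196608)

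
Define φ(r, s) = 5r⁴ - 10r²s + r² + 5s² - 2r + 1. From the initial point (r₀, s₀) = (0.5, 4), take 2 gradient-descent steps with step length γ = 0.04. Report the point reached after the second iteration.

∇φ = (20r³ - 20rs + 2r - 2, -10r² + 10s)
(r₁, s₁) = (0.5, 4) − 0.04·(-38.5, 37.5) = (2.04, 2.5)
(r₂, s₂) = (2.04, 2.5) − 0.04·(69.87328, -16.616) = (-0.7549312, 3.16464)

(-0.7549312, 3.16464)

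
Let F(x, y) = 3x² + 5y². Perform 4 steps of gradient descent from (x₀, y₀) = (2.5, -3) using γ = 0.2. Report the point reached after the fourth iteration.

∇F = (6x, 10y)
(x₁, y₁) = (2.5, -3) − 0.2·(15, -30) = (-0.5, 3)
(x₂, y₂) = (-0.5, 3) − 0.2·(-3, 30) = (0.1, -3)
(x₃, y₃) = (0.1, -3) − 0.2·(0.6, -30) = (-0.02, 3)
(x₄, y₄) = (-0.02, 3) − 0.2·(-0.12, 30) = (0.004, -3)

(0.004, -3)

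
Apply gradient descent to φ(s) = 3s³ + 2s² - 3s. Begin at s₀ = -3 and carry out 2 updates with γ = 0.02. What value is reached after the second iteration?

-7.273632

φ′(s) = 9s² + 4s - 3
Step 1: φ′(-3) = 66; s₁ = -3 − 0.02·66 = -4.32
Step 2: φ′(-4.32) = 147.6816; s₂ = -4.32 − 0.02·147.6816 = -7.273632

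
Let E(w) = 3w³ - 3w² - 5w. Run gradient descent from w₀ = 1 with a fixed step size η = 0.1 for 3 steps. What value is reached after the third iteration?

E′(w) = 9w² - 6w - 5
w₁ = 1 − 0.1·(-2) = 1.2
w₂ = 1.2 − 0.1·0.76 = 1.124
w₃ = 1.124 − 0.1·(-0.373616) = 1.1613616

1.1613616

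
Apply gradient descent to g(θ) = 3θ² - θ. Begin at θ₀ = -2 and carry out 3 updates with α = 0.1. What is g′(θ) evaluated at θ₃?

-0.832

g′(θ) = 6θ - 1
θ₁ = -2 − 0.1·(-13) = -0.7
θ₂ = -0.7 − 0.1·(-5.2) = -0.18
θ₃ = -0.18 − 0.1·(-2.08) = 0.028
g′(θ) at (0.028) = -0.832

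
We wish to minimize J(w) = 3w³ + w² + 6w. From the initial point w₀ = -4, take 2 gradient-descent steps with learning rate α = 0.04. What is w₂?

J′(w) = 9w² + 2w + 6
w₁ = -4 − 0.04·142 = -9.68
w₂ = -9.68 − 0.04·829.9616 = -42.878464

-42.878464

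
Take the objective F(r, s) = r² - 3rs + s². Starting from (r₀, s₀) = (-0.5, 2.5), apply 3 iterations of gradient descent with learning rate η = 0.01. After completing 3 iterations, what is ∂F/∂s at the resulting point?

5.4000115

∇F = (2r - 3s, -3r + 2s)
Step 1: at (-0.5, 2.5), ∇F = (-8.5, 6.5) → (-0.5, 2.5) − 0.01·(-8.5, 6.5) = (-0.415, 2.435)
Step 2: at (-0.415, 2.435), ∇F = (-8.135, 6.115) → (-0.415, 2.435) − 0.01·(-8.135, 6.115) = (-0.33365, 2.37385)
Step 3: at (-0.33365, 2.37385), ∇F = (-7.78885, 5.74865) → (-0.33365, 2.37385) − 0.01·(-7.78885, 5.74865) = (-0.2557615, 2.3163635)
∂F/∂s at (-0.2557615, 2.3163635) = 5.4000115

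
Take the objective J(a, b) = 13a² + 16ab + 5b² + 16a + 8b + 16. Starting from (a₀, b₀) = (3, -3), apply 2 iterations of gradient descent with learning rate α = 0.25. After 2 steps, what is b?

∇J = (26a + 16b + 16, 16a + 10b + 8)
(a₁, b₁) = (3, -3) − 0.25·(46, 26) = (-8.5, -9.5)
(a₂, b₂) = (-8.5, -9.5) − 0.25·(-357, -223) = (80.75, 46.25)
b = 46.25

46.25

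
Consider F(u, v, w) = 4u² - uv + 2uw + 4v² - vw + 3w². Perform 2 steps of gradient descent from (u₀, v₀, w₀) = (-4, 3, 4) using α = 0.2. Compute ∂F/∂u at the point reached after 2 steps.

∇F = (8u - v + 2w, -u + 8v - w, 2u - v + 6w)
Step 1: at (-4, 3, 4), ∇F = (-27, 24, 13) → (-4, 3, 4) − 0.2·(-27, 24, 13) = (1.4, -1.8, 1.4)
Step 2: at (1.4, -1.8, 1.4), ∇F = (15.8, -17.2, 13) → (1.4, -1.8, 1.4) − 0.2·(15.8, -17.2, 13) = (-1.76, 1.64, -1.2)
∂F/∂u at (-1.76, 1.64, -1.2) = -18.12

-18.12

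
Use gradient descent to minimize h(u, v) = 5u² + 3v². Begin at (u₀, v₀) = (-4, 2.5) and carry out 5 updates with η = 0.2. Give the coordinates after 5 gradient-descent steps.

(4, -0.0008)

∇h = (10u, 6v)
Step 1: at (-4, 2.5), ∇h = (-40, 15) → (-4, 2.5) − 0.2·(-40, 15) = (4, -0.5)
Step 2: at (4, -0.5), ∇h = (40, -3) → (4, -0.5) − 0.2·(40, -3) = (-4, 0.1)
Step 3: at (-4, 0.1), ∇h = (-40, 0.6) → (-4, 0.1) − 0.2·(-40, 0.6) = (4, -0.02)
Step 4: at (4, -0.02), ∇h = (40, -0.12) → (4, -0.02) − 0.2·(40, -0.12) = (-4, 0.004)
Step 5: at (-4, 0.004), ∇h = (-40, 0.024) → (-4, 0.004) − 0.2·(-40, 0.024) = (4, -0.0008)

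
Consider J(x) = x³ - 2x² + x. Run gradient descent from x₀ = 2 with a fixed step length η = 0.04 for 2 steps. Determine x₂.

1.6592

J′(x) = 3x² - 4x + 1
Step 1: J′(2) = 5; x₁ = 2 − 0.04·5 = 1.8
Step 2: J′(1.8) = 3.52; x₂ = 1.8 − 0.04·3.52 = 1.6592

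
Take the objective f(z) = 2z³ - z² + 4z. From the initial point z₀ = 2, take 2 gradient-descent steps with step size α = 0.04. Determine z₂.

f′(z) = 6z² - 2z + 4
z₁ = 2 − 0.04·24 = 1.04
z₂ = 1.04 − 0.04·8.4096 = 0.703616

0.703616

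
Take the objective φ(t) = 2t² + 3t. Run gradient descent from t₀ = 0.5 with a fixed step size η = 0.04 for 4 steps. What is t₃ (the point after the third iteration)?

φ′(t) = 4t + 3
t₁ = 0.5 − 0.04·5 = 0.3
t₂ = 0.3 − 0.04·4.2 = 0.132
t₃ = 0.132 − 0.04·3.528 = -0.00912

-0.00912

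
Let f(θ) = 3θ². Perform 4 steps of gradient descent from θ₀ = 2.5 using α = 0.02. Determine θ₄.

1.4992384

f′(θ) = 6θ
θ₁ = 2.5 − 0.02·15 = 2.2
θ₂ = 2.2 − 0.02·13.2 = 1.936
θ₃ = 1.936 − 0.02·11.616 = 1.70368
θ₄ = 1.70368 − 0.02·10.22208 = 1.4992384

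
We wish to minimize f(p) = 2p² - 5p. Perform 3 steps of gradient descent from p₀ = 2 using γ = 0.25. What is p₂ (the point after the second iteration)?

f′(p) = 4p - 5
Step 1: f′(2) = 3; p₁ = 2 − 0.25·3 = 1.25
Step 2: f′(1.25) = 0; p₂ = 1.25 − 0.25·0 = 1.25

1.25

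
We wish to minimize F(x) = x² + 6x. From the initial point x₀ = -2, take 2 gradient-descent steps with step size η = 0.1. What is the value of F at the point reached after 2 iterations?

-8.5904

F′(x) = 2x + 6
Step 1: F′(-2) = 2; x₁ = -2 − 0.1·2 = -2.2
Step 2: F′(-2.2) = 1.6; x₂ = -2.2 − 0.1·1.6 = -2.36
F(-2.36) = -8.5904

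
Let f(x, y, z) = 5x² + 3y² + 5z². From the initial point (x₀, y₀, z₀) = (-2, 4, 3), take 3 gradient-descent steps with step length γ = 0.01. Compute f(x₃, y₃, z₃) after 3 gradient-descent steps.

67.657414490688

∇f = (10x, 6y, 10z)
(x₁, y₁, z₁) = (-2, 4, 3) − 0.01·(-20, 24, 30) = (-1.8, 3.76, 2.7)
(x₂, y₂, z₂) = (-1.8, 3.76, 2.7) − 0.01·(-18, 22.56, 27) = (-1.62, 3.5344, 2.43)
(x₃, y₃, z₃) = (-1.62, 3.5344, 2.43) − 0.01·(-16.2, 21.2064, 24.3) = (-1.458, 3.322336, 2.187)
f(-1.458, 3.322336, 2.187) = 67.657414490688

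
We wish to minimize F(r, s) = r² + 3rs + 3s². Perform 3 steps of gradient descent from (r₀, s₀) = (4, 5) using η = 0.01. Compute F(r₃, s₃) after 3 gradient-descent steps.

94.035629139523

∇F = (2r + 3s, 3r + 6s)
Step 1: at (4, 5), ∇F = (23, 42) → (4, 5) − 0.01·(23, 42) = (3.77, 4.58)
Step 2: at (3.77, 4.58), ∇F = (21.28, 38.79) → (3.77, 4.58) − 0.01·(21.28, 38.79) = (3.5572, 4.1921)
Step 3: at (3.5572, 4.1921), ∇F = (19.6907, 35.8242) → (3.5572, 4.1921) − 0.01·(19.6907, 35.8242) = (3.360293, 3.833858)
F(3.360293, 3.833858) = 94.035629139523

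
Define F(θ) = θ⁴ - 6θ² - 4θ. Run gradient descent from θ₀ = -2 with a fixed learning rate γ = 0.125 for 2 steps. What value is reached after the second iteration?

-0.6875

F′(θ) = 4θ³ - 12θ - 4
θ₁ = -2 − 0.125·(-12) = -0.5
θ₂ = -0.5 − 0.125·1.5 = -0.6875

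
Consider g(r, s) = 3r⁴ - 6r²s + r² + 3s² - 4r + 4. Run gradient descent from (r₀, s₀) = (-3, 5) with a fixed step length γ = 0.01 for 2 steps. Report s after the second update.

5.053496

∇g = (12r³ - 12rs + 2r - 4, -6r² + 6s)
(r₁, s₁) = (-3, 5) − 0.01·(-154, -24) = (-1.46, 5.24)
(r₂, s₂) = (-1.46, 5.24) − 0.01·(47.539168, 18.6504) = (-1.93539168, 5.053496)
s = 5.053496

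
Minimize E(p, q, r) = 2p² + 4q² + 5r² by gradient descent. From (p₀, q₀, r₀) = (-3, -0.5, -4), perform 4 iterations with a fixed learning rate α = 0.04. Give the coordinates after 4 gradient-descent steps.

(-1.49361408, -0.10690688, -0.5184)

∇E = (4p, 8q, 10r)
Step 1: at (-3, -0.5, -4), ∇E = (-12, -4, -40) → (-3, -0.5, -4) − 0.04·(-12, -4, -40) = (-2.52, -0.34, -2.4)
Step 2: at (-2.52, -0.34, -2.4), ∇E = (-10.08, -2.72, -24) → (-2.52, -0.34, -2.4) − 0.04·(-10.08, -2.72, -24) = (-2.1168, -0.2312, -1.44)
Step 3: at (-2.1168, -0.2312, -1.44), ∇E = (-8.4672, -1.8496, -14.4) → (-2.1168, -0.2312, -1.44) − 0.04·(-8.4672, -1.8496, -14.4) = (-1.778112, -0.157216, -0.864)
Step 4: at (-1.778112, -0.157216, -0.864), ∇E = (-7.112448, -1.257728, -8.64) → (-1.778112, -0.157216, -0.864) − 0.04·(-7.112448, -1.257728, -8.64) = (-1.49361408, -0.10690688, -0.5184)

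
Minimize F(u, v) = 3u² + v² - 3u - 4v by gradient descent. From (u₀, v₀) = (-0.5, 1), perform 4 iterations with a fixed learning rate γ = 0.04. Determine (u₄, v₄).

∇F = (6u - 3, 2v - 4)
Step 1: at (-0.5, 1), ∇F = (-6, -2) → (-0.5, 1) − 0.04·(-6, -2) = (-0.26, 1.08)
Step 2: at (-0.26, 1.08), ∇F = (-4.56, -1.84) → (-0.26, 1.08) − 0.04·(-4.56, -1.84) = (-0.0776, 1.1536)
Step 3: at (-0.0776, 1.1536), ∇F = (-3.4656, -1.6928) → (-0.0776, 1.1536) − 0.04·(-3.4656, -1.6928) = (0.061024, 1.221312)
Step 4: at (0.061024, 1.221312), ∇F = (-2.633856, -1.557376) → (0.061024, 1.221312) − 0.04·(-2.633856, -1.557376) = (0.16637824, 1.28360704)

(0.16637824, 1.28360704)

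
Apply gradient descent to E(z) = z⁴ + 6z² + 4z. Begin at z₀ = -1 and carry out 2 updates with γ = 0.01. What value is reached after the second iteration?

-0.78714112

E′(z) = 4z³ + 12z + 4
Step 1: E′(-1) = -12; z₁ = -1 − 0.01·(-12) = -0.88
Step 2: E′(-0.88) = -9.285888; z₂ = -0.88 − 0.01·(-9.285888) = -0.78714112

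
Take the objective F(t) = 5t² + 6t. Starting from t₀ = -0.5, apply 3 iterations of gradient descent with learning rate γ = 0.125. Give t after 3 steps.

-0.6015625

F′(t) = 10t + 6
t₁ = -0.5 − 0.125·1 = -0.625
t₂ = -0.625 − 0.125·(-0.25) = -0.59375
t₃ = -0.59375 − 0.125·0.0625 = -0.6015625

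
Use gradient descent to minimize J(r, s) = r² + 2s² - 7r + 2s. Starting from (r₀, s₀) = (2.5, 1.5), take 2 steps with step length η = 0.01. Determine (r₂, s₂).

(2.5396, 1.3432)

∇J = (2r - 7, 4s + 2)
Step 1: at (2.5, 1.5), ∇J = (-2, 8) → (2.5, 1.5) − 0.01·(-2, 8) = (2.52, 1.42)
Step 2: at (2.52, 1.42), ∇J = (-1.96, 7.68) → (2.52, 1.42) − 0.01·(-1.96, 7.68) = (2.5396, 1.3432)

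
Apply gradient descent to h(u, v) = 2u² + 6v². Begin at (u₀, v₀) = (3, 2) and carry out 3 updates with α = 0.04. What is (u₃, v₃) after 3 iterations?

∇h = (4u, 12v)
Step 1: at (3, 2), ∇h = (12, 24) → (3, 2) − 0.04·(12, 24) = (2.52, 1.04)
Step 2: at (2.52, 1.04), ∇h = (10.08, 12.48) → (2.52, 1.04) − 0.04·(10.08, 12.48) = (2.1168, 0.5408)
Step 3: at (2.1168, 0.5408), ∇h = (8.4672, 6.4896) → (2.1168, 0.5408) − 0.04·(8.4672, 6.4896) = (1.778112, 0.281216)

(1.778112, 0.281216)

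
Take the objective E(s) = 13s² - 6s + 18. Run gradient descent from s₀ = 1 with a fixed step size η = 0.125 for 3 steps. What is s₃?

E′(s) = 26s - 6
Step 1: E′(1) = 20; s₁ = 1 − 0.125·20 = -1.5
Step 2: E′(-1.5) = -45; s₂ = -1.5 − 0.125·(-45) = 4.125
Step 3: E′(4.125) = 101.25; s₃ = 4.125 − 0.125·101.25 = -8.53125

-8.53125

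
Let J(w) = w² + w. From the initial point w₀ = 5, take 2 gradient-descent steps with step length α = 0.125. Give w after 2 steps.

2.59375

J′(w) = 2w + 1
Step 1: J′(5) = 11; w₁ = 5 − 0.125·11 = 3.625
Step 2: J′(3.625) = 8.25; w₂ = 3.625 − 0.125·8.25 = 2.59375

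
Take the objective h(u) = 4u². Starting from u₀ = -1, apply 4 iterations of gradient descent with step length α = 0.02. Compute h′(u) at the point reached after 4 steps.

h′(u) = 8u
Step 1: h′(-1) = -8; u₁ = -1 − 0.02·(-8) = -0.84
Step 2: h′(-0.84) = -6.72; u₂ = -0.84 − 0.02·(-6.72) = -0.7056
Step 3: h′(-0.7056) = -5.6448; u₃ = -0.7056 − 0.02·(-5.6448) = -0.592704
Step 4: h′(-0.592704) = -4.741632; u₄ = -0.592704 − 0.02·(-4.741632) = -0.49787136
h′(u) at (-0.49787136) = -3.98297088

-3.98297088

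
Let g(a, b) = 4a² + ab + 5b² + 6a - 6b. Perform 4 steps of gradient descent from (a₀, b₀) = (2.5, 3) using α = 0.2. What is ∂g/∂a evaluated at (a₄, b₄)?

19.8208

∇g = (8a + b + 6, a + 10b - 6)
Step 1: at (2.5, 3), ∇g = (29, 26.5) → (2.5, 3) − 0.2·(29, 26.5) = (-3.3, -2.3)
Step 2: at (-3.3, -2.3), ∇g = (-22.7, -32.3) → (-3.3, -2.3) − 0.2·(-22.7, -32.3) = (1.24, 4.16)
Step 3: at (1.24, 4.16), ∇g = (20.08, 36.84) → (1.24, 4.16) − 0.2·(20.08, 36.84) = (-2.776, -3.208)
Step 4: at (-2.776, -3.208), ∇g = (-19.416, -40.856) → (-2.776, -3.208) − 0.2·(-19.416, -40.856) = (1.1072, 4.9632)
∂g/∂a at (1.1072, 4.9632) = 19.8208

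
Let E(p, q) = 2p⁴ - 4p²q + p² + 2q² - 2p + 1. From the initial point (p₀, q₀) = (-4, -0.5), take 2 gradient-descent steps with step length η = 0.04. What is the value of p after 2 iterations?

∇E = (8p³ - 8pq + 2p - 2, -4p² + 4q)
(p₁, q₁) = (-4, -0.5) − 0.04·(-538, -66) = (17.52, 2.14)
(p₂, q₂) = (17.52, 2.14) − 0.04·(42755.265664, -1219.2416) = (-1692.69062656, 50.909664)
p = -1692.69062656

-1692.69062656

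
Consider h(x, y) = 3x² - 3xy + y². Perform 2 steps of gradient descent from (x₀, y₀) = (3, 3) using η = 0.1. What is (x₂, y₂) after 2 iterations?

∇h = (6x - 3y, -3x + 2y)
(x₁, y₁) = (3, 3) − 0.1·(9, -3) = (2.1, 3.3)
(x₂, y₂) = (2.1, 3.3) − 0.1·(2.7, 0.3) = (1.83, 3.27)

(1.83, 3.27)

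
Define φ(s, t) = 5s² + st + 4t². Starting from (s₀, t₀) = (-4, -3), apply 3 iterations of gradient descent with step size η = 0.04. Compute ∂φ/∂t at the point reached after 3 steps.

-6.772864

∇φ = (10s + t, s + 8t)
(s₁, t₁) = (-4, -3) − 0.04·(-43, -28) = (-2.28, -1.88)
(s₂, t₂) = (-2.28, -1.88) − 0.04·(-24.68, -17.32) = (-1.2928, -1.1872)
(s₃, t₃) = (-1.2928, -1.1872) − 0.04·(-14.1152, -10.7904) = (-0.728192, -0.755584)
∂φ/∂t at (-0.728192, -0.755584) = -6.772864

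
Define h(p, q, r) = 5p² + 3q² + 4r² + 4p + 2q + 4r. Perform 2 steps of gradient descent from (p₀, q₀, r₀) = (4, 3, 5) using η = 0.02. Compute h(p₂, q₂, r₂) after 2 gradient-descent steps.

∇h = (10p + 4, 6q + 2, 8r + 4)
Step 1: at (4, 3, 5), ∇h = (44, 20, 44) → (4, 3, 5) − 0.02·(44, 20, 44) = (3.12, 2.6, 4.12)
Step 2: at (3.12, 2.6, 4.12), ∇h = (35.2, 17.6, 36.96) → (3.12, 2.6, 4.12) − 0.02·(35.2, 17.6, 36.96) = (2.416, 2.248, 3.3808)
h(2.416, 2.248, 3.3808) = 117.74822656

117.74822656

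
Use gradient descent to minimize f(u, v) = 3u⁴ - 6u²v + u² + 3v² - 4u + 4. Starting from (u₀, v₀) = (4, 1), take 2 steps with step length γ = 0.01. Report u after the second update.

∇f = (12u³ - 12uv + 2u - 4, -6u² + 6v)
(u₁, v₁) = (4, 1) − 0.01·(724, -90) = (-3.24, 1.9)
(u₂, v₂) = (-3.24, 1.9) − 0.01·(-344.754688, -51.5856) = (0.20754688, 2.415856)
u = 0.20754688

0.20754688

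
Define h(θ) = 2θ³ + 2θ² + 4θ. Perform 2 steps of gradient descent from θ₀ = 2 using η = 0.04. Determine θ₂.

h′(θ) = 6θ² + 4θ + 4
Step 1: h′(2) = 36; θ₁ = 2 − 0.04·36 = 0.56
Step 2: h′(0.56) = 8.1216; θ₂ = 0.56 − 0.04·8.1216 = 0.235136

0.235136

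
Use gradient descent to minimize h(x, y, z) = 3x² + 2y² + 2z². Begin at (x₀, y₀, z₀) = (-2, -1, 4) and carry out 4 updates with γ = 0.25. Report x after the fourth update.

∇h = (6x, 4y, 4z)
(x₁, y₁, z₁) = (-2, -1, 4) − 0.25·(-12, -4, 16) = (1, 0, 0)
(x₂, y₂, z₂) = (1, 0, 0) − 0.25·(6, 0, 0) = (-0.5, 0, 0)
(x₃, y₃, z₃) = (-0.5, 0, 0) − 0.25·(-3, 0, 0) = (0.25, 0, 0)
(x₄, y₄, z₄) = (0.25, 0, 0) − 0.25·(1.5, 0, 0) = (-0.125, 0, 0)
x = -0.125

-0.125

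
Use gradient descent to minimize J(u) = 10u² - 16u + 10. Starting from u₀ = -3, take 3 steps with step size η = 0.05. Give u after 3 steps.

0.8

J′(u) = 20u - 16
u₁ = -3 − 0.05·(-76) = 0.8
u₂ = 0.8 − 0.05·0 = 0.8
u₃ = 0.8 − 0.05·0 = 0.8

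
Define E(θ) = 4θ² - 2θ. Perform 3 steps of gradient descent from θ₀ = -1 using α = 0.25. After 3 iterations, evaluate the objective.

E′(θ) = 8θ - 2
Step 1: E′(-1) = -10; θ₁ = -1 − 0.25·(-10) = 1.5
Step 2: E′(1.5) = 10; θ₂ = 1.5 − 0.25·10 = -1
Step 3: E′(-1) = -10; θ₃ = -1 − 0.25·(-10) = 1.5
E(1.5) = 6

6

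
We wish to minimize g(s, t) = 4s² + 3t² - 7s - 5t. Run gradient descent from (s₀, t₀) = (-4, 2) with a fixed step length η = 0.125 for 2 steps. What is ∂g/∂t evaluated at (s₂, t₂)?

0.4375

∇g = (8s - 7, 6t - 5)
(s₁, t₁) = (-4, 2) − 0.125·(-39, 7) = (0.875, 1.125)
(s₂, t₂) = (0.875, 1.125) − 0.125·(0, 1.75) = (0.875, 0.90625)
∂g/∂t at (0.875, 0.90625) = 0.4375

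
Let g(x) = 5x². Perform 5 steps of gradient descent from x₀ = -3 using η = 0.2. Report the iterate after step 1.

3

g′(x) = 10x
Step 1: g′(-3) = -30; x₁ = -3 − 0.2·(-30) = 3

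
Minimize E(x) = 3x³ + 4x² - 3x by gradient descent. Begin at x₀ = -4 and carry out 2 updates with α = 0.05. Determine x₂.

-45.706125

E′(x) = 9x² + 8x - 3
x₁ = -4 − 0.05·109 = -9.45
x₂ = -9.45 − 0.05·725.1225 = -45.706125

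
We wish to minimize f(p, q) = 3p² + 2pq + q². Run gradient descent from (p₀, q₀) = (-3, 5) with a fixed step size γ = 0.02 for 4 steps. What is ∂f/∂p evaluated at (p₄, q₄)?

∇f = (6p + 2q, 2p + 2q)
Step 1: at (-3, 5), ∇f = (-8, 4) → (-3, 5) − 0.02·(-8, 4) = (-2.84, 4.92)
Step 2: at (-2.84, 4.92), ∇f = (-7.2, 4.16) → (-2.84, 4.92) − 0.02·(-7.2, 4.16) = (-2.696, 4.8368)
Step 3: at (-2.696, 4.8368), ∇f = (-6.5024, 4.2816) → (-2.696, 4.8368) − 0.02·(-6.5024, 4.2816) = (-2.565952, 4.751168)
Step 4: at (-2.565952, 4.751168), ∇f = (-5.893376, 4.370432) → (-2.565952, 4.751168) − 0.02·(-5.893376, 4.370432) = (-2.44808448, 4.66375936)
∂f/∂p at (-2.44808448, 4.66375936) = -5.36098816

-5.36098816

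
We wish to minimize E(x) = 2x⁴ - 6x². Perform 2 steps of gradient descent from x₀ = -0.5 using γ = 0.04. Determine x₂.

-0.92624

E′(x) = 8x³ - 12x
Step 1: E′(-0.5) = 5; x₁ = -0.5 − 0.04·5 = -0.7
Step 2: E′(-0.7) = 5.656; x₂ = -0.7 − 0.04·5.656 = -0.92624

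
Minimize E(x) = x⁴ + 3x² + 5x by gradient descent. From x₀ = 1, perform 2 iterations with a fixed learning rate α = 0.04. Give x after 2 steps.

0.09376

E′(x) = 4x³ + 6x + 5
x₁ = 1 − 0.04·15 = 0.4
x₂ = 0.4 − 0.04·7.656 = 0.09376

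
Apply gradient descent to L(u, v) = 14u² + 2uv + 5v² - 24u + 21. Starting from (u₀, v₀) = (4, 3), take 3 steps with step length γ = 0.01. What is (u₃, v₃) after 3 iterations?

∇L = (28u + 2v - 24, 2u + 10v)
Step 1: at (4, 3), ∇L = (94, 38) → (4, 3) − 0.01·(94, 38) = (3.06, 2.62)
Step 2: at (3.06, 2.62), ∇L = (66.92, 32.32) → (3.06, 2.62) − 0.01·(66.92, 32.32) = (2.3908, 2.2968)
Step 3: at (2.3908, 2.2968), ∇L = (47.536, 27.7496) → (2.3908, 2.2968) − 0.01·(47.536, 27.7496) = (1.91544, 2.019304)

(1.91544, 2.019304)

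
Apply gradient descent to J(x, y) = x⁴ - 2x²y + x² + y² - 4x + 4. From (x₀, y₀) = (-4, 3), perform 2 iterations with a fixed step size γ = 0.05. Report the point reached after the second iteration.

(-56.08, 8.77)

∇J = (4x³ - 4xy + 2x - 4, -2x² + 2y)
Step 1: at (-4, 3), ∇J = (-220, -26) → (-4, 3) − 0.05·(-220, -26) = (7, 4.3)
Step 2: at (7, 4.3), ∇J = (1261.6, -89.4) → (7, 4.3) − 0.05·(1261.6, -89.4) = (-56.08, 8.77)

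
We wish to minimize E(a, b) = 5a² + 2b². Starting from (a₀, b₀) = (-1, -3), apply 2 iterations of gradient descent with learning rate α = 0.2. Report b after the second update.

-0.12

∇E = (10a, 4b)
Step 1: at (-1, -3), ∇E = (-10, -12) → (-1, -3) − 0.2·(-10, -12) = (1, -0.6)
Step 2: at (1, -0.6), ∇E = (10, -2.4) → (1, -0.6) − 0.2·(10, -2.4) = (-1, -0.12)
b = -0.12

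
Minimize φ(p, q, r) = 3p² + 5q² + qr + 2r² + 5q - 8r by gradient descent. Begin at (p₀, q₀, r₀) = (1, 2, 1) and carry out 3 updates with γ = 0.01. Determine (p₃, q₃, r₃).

∇φ = (6p, 10q + r + 5, q + 4r - 8)
Step 1: at (1, 2, 1), ∇φ = (6, 26, -2) → (1, 2, 1) − 0.01·(6, 26, -2) = (0.94, 1.74, 1.02)
Step 2: at (0.94, 1.74, 1.02), ∇φ = (5.64, 23.42, -2.18) → (0.94, 1.74, 1.02) − 0.01·(5.64, 23.42, -2.18) = (0.8836, 1.5058, 1.0418)
Step 3: at (0.8836, 1.5058, 1.0418), ∇φ = (5.3016, 21.0998, -2.327) → (0.8836, 1.5058, 1.0418) − 0.01·(5.3016, 21.0998, -2.327) = (0.830584, 1.294802, 1.06507)

(0.830584, 1.294802, 1.06507)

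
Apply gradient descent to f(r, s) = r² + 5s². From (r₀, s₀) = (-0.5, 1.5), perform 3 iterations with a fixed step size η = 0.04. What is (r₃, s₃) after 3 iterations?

∇f = (2r, 10s)
(r₁, s₁) = (-0.5, 1.5) − 0.04·(-1, 15) = (-0.46, 0.9)
(r₂, s₂) = (-0.46, 0.9) − 0.04·(-0.92, 9) = (-0.4232, 0.54)
(r₃, s₃) = (-0.4232, 0.54) − 0.04·(-0.8464, 5.4) = (-0.389344, 0.324)

(-0.389344, 0.324)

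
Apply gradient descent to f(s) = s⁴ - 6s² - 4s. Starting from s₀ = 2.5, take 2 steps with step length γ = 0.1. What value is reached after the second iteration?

f′(s) = 4s³ - 12s - 4
s₁ = 2.5 − 0.1·28.5 = -0.35
s₂ = -0.35 − 0.1·0.0285 = -0.35285

-0.35285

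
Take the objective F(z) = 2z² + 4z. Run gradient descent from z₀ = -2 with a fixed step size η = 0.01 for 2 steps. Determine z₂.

F′(z) = 4z + 4
z₁ = -2 − 0.01·(-4) = -1.96
z₂ = -1.96 − 0.01·(-3.84) = -1.9216

-1.9216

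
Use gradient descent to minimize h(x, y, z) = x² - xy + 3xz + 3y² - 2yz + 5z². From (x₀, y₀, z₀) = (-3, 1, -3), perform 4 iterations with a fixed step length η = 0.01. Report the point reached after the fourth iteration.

∇h = (2x - y + 3z, -x + 6y - 2z, 3x - 2y + 10z)
Step 1: at (-3, 1, -3), ∇h = (-16, 15, -41) → (-3, 1, -3) − 0.01·(-16, 15, -41) = (-2.84, 0.85, -2.59)
Step 2: at (-2.84, 0.85, -2.59), ∇h = (-14.3, 13.12, -36.12) → (-2.84, 0.85, -2.59) − 0.01·(-14.3, 13.12, -36.12) = (-2.697, 0.7188, -2.2288)
Step 3: at (-2.697, 0.7188, -2.2288), ∇h = (-12.7992, 11.4674, -31.8166) → (-2.697, 0.7188, -2.2288) − 0.01·(-12.7992, 11.4674, -31.8166) = (-2.569008, 0.604126, -1.910634)
Step 4: at (-2.569008, 0.604126, -1.910634), ∇h = (-11.474044, 10.015032, -28.021616) → (-2.569008, 0.604126, -1.910634) − 0.01·(-11.474044, 10.015032, -28.021616) = (-2.45426756, 0.50397568, -1.63041784)

(-2.45426756, 0.50397568, -1.63041784)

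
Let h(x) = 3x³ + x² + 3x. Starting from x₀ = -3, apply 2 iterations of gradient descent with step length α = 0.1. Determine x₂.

h′(x) = 9x² + 2x + 3
Step 1: h′(-3) = 78; x₁ = -3 − 0.1·78 = -10.8
Step 2: h′(-10.8) = 1031.16; x₂ = -10.8 − 0.1·1031.16 = -113.916

-113.916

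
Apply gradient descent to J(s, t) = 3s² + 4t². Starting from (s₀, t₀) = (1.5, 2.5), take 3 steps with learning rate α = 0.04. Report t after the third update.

∇J = (6s, 8t)
(s₁, t₁) = (1.5, 2.5) − 0.04·(9, 20) = (1.14, 1.7)
(s₂, t₂) = (1.14, 1.7) − 0.04·(6.84, 13.6) = (0.8664, 1.156)
(s₃, t₃) = (0.8664, 1.156) − 0.04·(5.1984, 9.248) = (0.658464, 0.78608)
t = 0.78608

0.78608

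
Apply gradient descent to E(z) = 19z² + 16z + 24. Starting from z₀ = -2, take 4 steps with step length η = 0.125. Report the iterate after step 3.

82.84375

E′(z) = 38z + 16
z₁ = -2 − 0.125·(-60) = 5.5
z₂ = 5.5 − 0.125·225 = -22.625
z₃ = -22.625 − 0.125·(-843.75) = 82.84375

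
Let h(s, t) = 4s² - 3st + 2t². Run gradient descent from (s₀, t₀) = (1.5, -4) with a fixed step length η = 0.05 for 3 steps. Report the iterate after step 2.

(-0.26625, -2.335)

∇h = (8s - 3t, -3s + 4t)
Step 1: at (1.5, -4), ∇h = (24, -20.5) → (1.5, -4) − 0.05·(24, -20.5) = (0.3, -2.975)
Step 2: at (0.3, -2.975), ∇h = (11.325, -12.8) → (0.3, -2.975) − 0.05·(11.325, -12.8) = (-0.26625, -2.335)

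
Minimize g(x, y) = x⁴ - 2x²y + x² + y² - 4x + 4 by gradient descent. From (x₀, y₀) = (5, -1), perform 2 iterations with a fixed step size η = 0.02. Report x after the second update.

∇g = (4x³ - 4xy + 2x - 4, -2x² + 2y)
(x₁, y₁) = (5, -1) − 0.02·(526, -52) = (-5.52, 0.04)
(x₂, y₂) = (-5.52, 0.04) − 0.02·(-686.943232, -60.8608) = (8.21886464, 1.257216)
x = 8.21886464

8.21886464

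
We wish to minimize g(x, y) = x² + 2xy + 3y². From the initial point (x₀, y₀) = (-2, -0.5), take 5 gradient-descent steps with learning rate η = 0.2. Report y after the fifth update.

∇g = (2x + 2y, 2x + 6y)
Step 1: at (-2, -0.5), ∇g = (-5, -7) → (-2, -0.5) − 0.2·(-5, -7) = (-1, 0.9)
Step 2: at (-1, 0.9), ∇g = (-0.2, 3.4) → (-1, 0.9) − 0.2·(-0.2, 3.4) = (-0.96, 0.22)
Step 3: at (-0.96, 0.22), ∇g = (-1.48, -0.6) → (-0.96, 0.22) − 0.2·(-1.48, -0.6) = (-0.664, 0.34)
Step 4: at (-0.664, 0.34), ∇g = (-0.648, 0.712) → (-0.664, 0.34) − 0.2·(-0.648, 0.712) = (-0.5344, 0.1976)
Step 5: at (-0.5344, 0.1976), ∇g = (-0.6736, 0.1168) → (-0.5344, 0.1976) − 0.2·(-0.6736, 0.1168) = (-0.39968, 0.17424)
y = 0.17424

0.17424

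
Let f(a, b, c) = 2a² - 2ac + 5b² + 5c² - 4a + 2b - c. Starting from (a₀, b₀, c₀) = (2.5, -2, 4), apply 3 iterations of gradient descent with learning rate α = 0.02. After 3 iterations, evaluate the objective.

20.006420977664

∇f = (4a - 2c - 4, 10b + 2, -2a + 10c - 1)
(a₁, b₁, c₁) = (2.5, -2, 4) − 0.02·(-2, -18, 34) = (2.54, -1.64, 3.32)
(a₂, b₂, c₂) = (2.54, -1.64, 3.32) − 0.02·(-0.48, -14.4, 27.12) = (2.5496, -1.352, 2.7776)
(a₃, b₃, c₃) = (2.5496, -1.352, 2.7776) − 0.02·(0.6432, -11.52, 21.6768) = (2.536736, -1.1216, 2.344064)
f(2.536736, -1.1216, 2.344064) = 20.006420977664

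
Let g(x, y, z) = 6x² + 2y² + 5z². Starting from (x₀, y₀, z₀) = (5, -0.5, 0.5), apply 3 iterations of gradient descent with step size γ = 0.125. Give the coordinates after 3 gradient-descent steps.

∇g = (12x, 4y, 10z)
(x₁, y₁, z₁) = (5, -0.5, 0.5) − 0.125·(60, -2, 5) = (-2.5, -0.25, -0.125)
(x₂, y₂, z₂) = (-2.5, -0.25, -0.125) − 0.125·(-30, -1, -1.25) = (1.25, -0.125, 0.03125)
(x₃, y₃, z₃) = (1.25, -0.125, 0.03125) − 0.125·(15, -0.5, 0.3125) = (-0.625, -0.0625, -0.0078125)

(-0.625, -0.0625, -0.0078125)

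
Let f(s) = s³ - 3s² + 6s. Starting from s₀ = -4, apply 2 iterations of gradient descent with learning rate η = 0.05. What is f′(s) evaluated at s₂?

f′(s) = 3s² - 6s + 6
s₁ = -4 − 0.05·78 = -7.9
s₂ = -7.9 − 0.05·240.63 = -19.9315
f′(s) at (-19.9315) = 1317.38307675

1317.38307675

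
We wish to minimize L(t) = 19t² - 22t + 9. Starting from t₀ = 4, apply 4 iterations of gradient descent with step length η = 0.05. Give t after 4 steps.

2.8235

L′(t) = 38t - 22
Step 1: L′(4) = 130; t₁ = 4 − 0.05·130 = -2.5
Step 2: L′(-2.5) = -117; t₂ = -2.5 − 0.05·(-117) = 3.35
Step 3: L′(3.35) = 105.3; t₃ = 3.35 − 0.05·105.3 = -1.915
Step 4: L′(-1.915) = -94.77; t₄ = -1.915 − 0.05·(-94.77) = 2.8235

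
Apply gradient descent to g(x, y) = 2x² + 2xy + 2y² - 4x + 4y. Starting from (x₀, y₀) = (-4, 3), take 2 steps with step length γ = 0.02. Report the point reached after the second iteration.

(-3.456, 2.6816)

∇g = (4x + 2y - 4, 2x + 4y + 4)
(x₁, y₁) = (-4, 3) − 0.02·(-14, 8) = (-3.72, 2.84)
(x₂, y₂) = (-3.72, 2.84) − 0.02·(-13.2, 7.92) = (-3.456, 2.6816)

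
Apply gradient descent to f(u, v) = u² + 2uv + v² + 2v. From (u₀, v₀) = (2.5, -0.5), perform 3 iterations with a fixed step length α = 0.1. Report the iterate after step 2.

∇f = (2u + 2v, 2u + 2v + 2)
(u₁, v₁) = (2.5, -0.5) − 0.1·(4, 6) = (2.1, -1.1)
(u₂, v₂) = (2.1, -1.1) − 0.1·(2, 4) = (1.9, -1.5)

(1.9, -1.5)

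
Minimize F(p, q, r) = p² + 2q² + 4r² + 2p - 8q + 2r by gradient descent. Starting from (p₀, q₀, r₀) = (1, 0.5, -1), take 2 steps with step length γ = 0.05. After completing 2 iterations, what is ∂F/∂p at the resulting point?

3.24

∇F = (2p + 2, 4q - 8, 8r + 2)
(p₁, q₁, r₁) = (1, 0.5, -1) − 0.05·(4, -6, -6) = (0.8, 0.8, -0.7)
(p₂, q₂, r₂) = (0.8, 0.8, -0.7) − 0.05·(3.6, -4.8, -3.6) = (0.62, 1.04, -0.52)
∂F/∂p at (0.62, 1.04, -0.52) = 3.24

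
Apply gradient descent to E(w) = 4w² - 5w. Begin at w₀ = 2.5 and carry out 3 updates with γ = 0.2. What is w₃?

0.22

E′(w) = 8w - 5
w₁ = 2.5 − 0.2·15 = -0.5
w₂ = -0.5 − 0.2·(-9) = 1.3
w₃ = 1.3 − 0.2·5.4 = 0.22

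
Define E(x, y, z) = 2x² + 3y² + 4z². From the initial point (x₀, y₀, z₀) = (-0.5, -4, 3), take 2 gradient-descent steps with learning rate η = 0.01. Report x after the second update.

-0.4608

∇E = (4x, 6y, 8z)
(x₁, y₁, z₁) = (-0.5, -4, 3) − 0.01·(-2, -24, 24) = (-0.48, -3.76, 2.76)
(x₂, y₂, z₂) = (-0.48, -3.76, 2.76) − 0.01·(-1.92, -22.56, 22.08) = (-0.4608, -3.5344, 2.5392)
x = -0.4608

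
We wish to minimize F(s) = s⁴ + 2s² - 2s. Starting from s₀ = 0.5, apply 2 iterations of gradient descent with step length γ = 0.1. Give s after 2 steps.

F′(s) = 4s³ + 4s - 2
s₁ = 0.5 − 0.1·0.5 = 0.45
s₂ = 0.45 − 0.1·0.1645 = 0.43355

0.43355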